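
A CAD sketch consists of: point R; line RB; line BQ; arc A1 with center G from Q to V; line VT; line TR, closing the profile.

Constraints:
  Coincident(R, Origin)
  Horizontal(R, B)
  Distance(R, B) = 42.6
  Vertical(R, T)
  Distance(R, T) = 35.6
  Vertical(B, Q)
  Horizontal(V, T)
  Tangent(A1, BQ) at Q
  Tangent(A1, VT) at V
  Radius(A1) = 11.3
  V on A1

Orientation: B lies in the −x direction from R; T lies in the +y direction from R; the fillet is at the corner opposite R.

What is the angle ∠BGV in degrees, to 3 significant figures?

155°

The virtual corner opposite R is at (-42.6, 35.6). Tangency of A1 to BQ means the radius GQ is perpendicular to BQ and A1 meets VT tangentially, so GV is at right angles to VT, with radius 11.3, so the center G sits 11.3 in from both sides at G = (-31.3, 24.3). That places the tangent points at Q = (-42.6, 24.3) on BQ and V = (-31.3, 35.6) on VT. Then cos ∠BGV = GB·GV / (|GB||GV|), giving 155°.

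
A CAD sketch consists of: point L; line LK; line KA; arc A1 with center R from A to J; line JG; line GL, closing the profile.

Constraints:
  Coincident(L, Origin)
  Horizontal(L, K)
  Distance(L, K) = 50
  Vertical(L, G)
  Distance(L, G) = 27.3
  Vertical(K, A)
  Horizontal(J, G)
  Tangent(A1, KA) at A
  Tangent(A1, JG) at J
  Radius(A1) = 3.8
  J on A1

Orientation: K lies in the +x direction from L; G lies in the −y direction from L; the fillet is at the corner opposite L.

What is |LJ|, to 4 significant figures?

53.66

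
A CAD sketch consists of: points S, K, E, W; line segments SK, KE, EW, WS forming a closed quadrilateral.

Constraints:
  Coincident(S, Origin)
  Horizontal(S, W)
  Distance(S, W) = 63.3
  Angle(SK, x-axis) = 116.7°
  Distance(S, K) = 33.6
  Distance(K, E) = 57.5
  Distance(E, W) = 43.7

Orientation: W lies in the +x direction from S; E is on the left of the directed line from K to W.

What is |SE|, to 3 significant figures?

56.6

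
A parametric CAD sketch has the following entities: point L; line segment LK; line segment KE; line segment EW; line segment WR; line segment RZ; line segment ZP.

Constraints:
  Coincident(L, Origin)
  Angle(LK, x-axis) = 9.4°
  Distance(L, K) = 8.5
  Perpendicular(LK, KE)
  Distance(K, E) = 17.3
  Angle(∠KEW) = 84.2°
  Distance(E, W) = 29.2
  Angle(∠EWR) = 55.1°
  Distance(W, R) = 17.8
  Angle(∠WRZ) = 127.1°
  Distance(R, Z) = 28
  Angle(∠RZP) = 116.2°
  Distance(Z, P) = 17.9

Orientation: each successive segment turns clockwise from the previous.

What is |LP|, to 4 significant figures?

32.19

L is at the origin; LK runs at 9.4° with length 8.5, so K = (8.386, 1.388). The perpendicularity gives KE at right angles to LK, so KE runs at -80.60°; with |KE| = 17.3, E = (11.21, -15.68). ∠KEW = 84.2° gives EW at -176.4° from the x-axis; with |EW| = 29.2, W = (-17.93, -17.51). ∠EWR = 55.1° gives WR at 58.70° from the x-axis; with |WR| = 17.8, R = (-8.684, -2.304). ∠WRZ = 127.1° gives RZ at 5.800° from the x-axis; with |RZ| = 28.0, Z = (19.17, 0.5260). ∠RZP = 116.2° gives ZP at -58.00° from the x-axis; with |ZP| = 17.9, P = (28.66, -14.65). Then |LP| = |P − L| = 32.19.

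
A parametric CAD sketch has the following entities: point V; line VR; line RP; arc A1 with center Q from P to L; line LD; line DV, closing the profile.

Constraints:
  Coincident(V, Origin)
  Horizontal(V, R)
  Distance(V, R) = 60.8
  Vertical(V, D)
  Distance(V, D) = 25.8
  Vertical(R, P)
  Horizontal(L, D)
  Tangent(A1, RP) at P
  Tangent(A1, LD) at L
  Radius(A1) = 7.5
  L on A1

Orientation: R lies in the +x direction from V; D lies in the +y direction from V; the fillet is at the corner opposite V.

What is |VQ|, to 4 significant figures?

56.35

V is at the origin; V and R share the same y with |VR| = 60.8 and R on the +x side, so R = (60.80, 0.000). V and D share the same x with |VD| = 25.8 and D on the +y side, so D = (0.000, 25.80). The virtual corner opposite V is at (60.80, 25.80). Since A1 is tangent to RP there, QP ⟂ RP and since A1 is tangent to LD there, QL ⟂ LD, with radius 7.5, so the center Q sits 7.5 in from both sides at Q = (53.30, 18.30). Then |VQ| = |Q − V| = 56.35.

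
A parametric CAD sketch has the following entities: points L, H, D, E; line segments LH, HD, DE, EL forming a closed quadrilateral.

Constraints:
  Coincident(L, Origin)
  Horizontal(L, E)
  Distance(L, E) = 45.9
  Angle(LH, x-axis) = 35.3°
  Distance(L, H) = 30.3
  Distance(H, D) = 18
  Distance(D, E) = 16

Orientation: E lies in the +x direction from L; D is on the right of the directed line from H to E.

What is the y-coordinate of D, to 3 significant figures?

0.269

Checks: |LE| = 45.90 ✓; |LH| = 30.30 ✓; |HD| = 18.00 ✓; |DE| = 16.00 ✓.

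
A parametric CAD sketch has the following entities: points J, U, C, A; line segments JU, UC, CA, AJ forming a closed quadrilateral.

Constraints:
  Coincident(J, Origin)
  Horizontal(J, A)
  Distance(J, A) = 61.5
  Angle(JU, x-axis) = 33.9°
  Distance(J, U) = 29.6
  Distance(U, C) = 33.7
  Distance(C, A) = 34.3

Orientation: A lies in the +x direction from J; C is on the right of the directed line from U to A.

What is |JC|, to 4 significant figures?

35.48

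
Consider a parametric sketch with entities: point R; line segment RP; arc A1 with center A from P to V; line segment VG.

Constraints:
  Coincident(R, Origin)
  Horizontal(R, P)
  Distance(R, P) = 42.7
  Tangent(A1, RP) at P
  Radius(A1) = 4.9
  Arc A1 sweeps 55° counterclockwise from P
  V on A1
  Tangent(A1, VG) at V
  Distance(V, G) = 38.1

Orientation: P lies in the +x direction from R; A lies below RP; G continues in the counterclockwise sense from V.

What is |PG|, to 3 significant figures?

42.2

R is at the origin; R and P share the same y with |RP| = 42.7 and P on the +x side, so P = (42.7, 0.00). A1 meets RP tangentially, so AP is at right angles to RP, so A = P + (0, -4.9) = (42.7, -4.90). On A1, P sits at bearing 90° from A; a 55° counterclockwise sweep puts V at bearing 145°, so V = A + 4.9·(cos 145°, sin 145°) = (38.7, -2.09). Since A1 is tangent to VG there, AV ⟂ VG, so VG runs along (−sin 145°, cos 145°); with |VG| = 38.1, G = (16.8, -33.3). Then |PG| = |G − P| = 42.2.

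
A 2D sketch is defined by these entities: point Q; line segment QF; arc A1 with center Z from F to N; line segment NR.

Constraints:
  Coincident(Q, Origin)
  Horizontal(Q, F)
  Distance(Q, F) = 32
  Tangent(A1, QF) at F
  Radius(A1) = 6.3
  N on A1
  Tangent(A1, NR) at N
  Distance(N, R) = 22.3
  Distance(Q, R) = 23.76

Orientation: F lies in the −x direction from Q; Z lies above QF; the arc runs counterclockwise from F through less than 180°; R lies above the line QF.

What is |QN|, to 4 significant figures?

27.18

Checks: |ZF| = 6.300 ✓; |ZN| = 6.300 ✓; ∠(ZN, NR) = 90.00° ✓; |NR| = 22.30 ✓; |QR| = 23.76 ✓.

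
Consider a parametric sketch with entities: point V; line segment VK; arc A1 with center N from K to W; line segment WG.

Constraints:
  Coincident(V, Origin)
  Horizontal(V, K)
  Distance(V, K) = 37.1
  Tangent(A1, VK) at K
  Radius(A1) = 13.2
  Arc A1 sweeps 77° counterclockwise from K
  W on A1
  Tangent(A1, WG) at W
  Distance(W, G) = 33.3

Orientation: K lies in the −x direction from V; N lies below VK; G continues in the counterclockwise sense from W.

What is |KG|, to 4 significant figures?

47.28

On A1, K sits at bearing 90° from N; a 77° counterclockwise sweep puts W at bearing 167°, so W = N + 13.2·(cos 167°, sin 167°) = (-49.96, -10.23). A1 meets WG tangentially, so NW is at right angles to WG, so WG runs along (−sin 167°, cos 167°); with |WG| = 33.3, G = (-57.45, -42.68). Then |KG| = |G − K| = 47.28.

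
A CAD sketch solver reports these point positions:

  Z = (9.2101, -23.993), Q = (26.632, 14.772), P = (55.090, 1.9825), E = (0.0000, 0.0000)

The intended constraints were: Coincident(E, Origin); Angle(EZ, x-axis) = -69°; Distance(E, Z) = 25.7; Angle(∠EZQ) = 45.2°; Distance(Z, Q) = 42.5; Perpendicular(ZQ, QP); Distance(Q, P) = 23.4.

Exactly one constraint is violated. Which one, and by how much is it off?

Distance(Q, P) = 23.4 — off by 7.80.

E = (0.00, 0.00) ✓; EZ at -69.00° ✓; |EZ| = 25.70 ✓; ∠EZQ = 45.20° ✓; |ZQ| = 42.50 ✓; ∠(ZQ, QP) = 90.00° ✓; |QP| = 31.20 ✗.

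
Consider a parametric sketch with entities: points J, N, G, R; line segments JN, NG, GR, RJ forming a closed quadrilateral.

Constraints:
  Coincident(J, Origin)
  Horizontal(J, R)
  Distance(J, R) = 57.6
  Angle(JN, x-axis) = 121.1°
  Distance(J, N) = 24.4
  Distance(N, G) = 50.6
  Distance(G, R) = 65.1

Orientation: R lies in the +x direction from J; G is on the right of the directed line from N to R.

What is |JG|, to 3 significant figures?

28.4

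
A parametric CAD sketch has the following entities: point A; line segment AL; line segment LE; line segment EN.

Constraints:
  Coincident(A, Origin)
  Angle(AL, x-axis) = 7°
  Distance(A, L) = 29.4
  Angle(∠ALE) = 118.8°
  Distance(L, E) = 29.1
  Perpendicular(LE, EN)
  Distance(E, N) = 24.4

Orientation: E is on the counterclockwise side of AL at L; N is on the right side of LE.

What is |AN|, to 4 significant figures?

66.24

∠ALE = 118.8°, so LE runs at 7.0° + (180° − 118.8°) = 68.20° from the x-axis; with |LE| = 29.1, E = L + 29.1·(cos 68.20°, sin 68.20°) = (39.99, 30.60). The perpendicularity gives EN at right angles to LE; with |EN| = 24.4 on the right of LE, N = E + 24.4·(0.9285, -0.3714) = (62.64, 21.54). Then |AN| = |N − A| = 66.24.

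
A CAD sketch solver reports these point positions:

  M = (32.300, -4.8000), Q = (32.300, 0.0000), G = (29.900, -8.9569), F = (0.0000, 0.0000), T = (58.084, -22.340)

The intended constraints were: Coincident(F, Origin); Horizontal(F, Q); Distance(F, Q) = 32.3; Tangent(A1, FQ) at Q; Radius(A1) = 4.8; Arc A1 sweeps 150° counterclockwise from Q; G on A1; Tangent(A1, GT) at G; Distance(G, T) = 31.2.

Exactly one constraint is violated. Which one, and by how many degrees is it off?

Tangent(A1, GT) at G — off by 4.60°.

F = (0.00, 0.00) ✓; F.y = 0.00, Q.y = 0.00 ✓; |FQ| = 32.30 ✓; ∠(MQ, QF) = 90.00° ✓; |MQ| = 4.800 ✓; bearing(M→G) − bearing(M→Q) = 150.0° ✓; |MG| = 4.800 ✓; ∠(MG, GT) = 85.40° ✗; |GT| = 31.20 ✓.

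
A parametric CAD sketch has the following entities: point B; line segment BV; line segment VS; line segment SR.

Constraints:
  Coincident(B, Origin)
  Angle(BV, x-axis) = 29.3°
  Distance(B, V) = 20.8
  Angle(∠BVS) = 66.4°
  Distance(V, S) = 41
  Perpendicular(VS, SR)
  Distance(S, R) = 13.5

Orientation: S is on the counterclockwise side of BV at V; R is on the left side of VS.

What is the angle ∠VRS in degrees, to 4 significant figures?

71.77°

∠BVS = 66.4°, so VS runs at 29.3° + (180° − 66.4°) = 142.9° from the x-axis; with |VS| = 41.0, S = V + 41.0·(cos 142.9°, sin 142.9°) = (-14.56, 34.91). VS ⟂ SR; with |SR| = 13.5 on the left of VS, R = S + 13.5·(-0.6032, -0.7976) = (-22.71, 24.14). Then cos ∠VRS = RV·RS / (|RV||RS|), giving 71.77°.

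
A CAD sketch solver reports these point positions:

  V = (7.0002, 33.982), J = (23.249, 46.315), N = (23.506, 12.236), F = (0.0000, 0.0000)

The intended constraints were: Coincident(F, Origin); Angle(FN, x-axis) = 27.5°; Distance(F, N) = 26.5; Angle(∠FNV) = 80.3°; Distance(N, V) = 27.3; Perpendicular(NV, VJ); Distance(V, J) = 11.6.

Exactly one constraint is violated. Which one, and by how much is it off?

Distance(V, J) = 11.6 — off by 8.80.

F = (0.00, 0.00) ✓; FN at 27.50° ✓; |FN| = 26.50 ✓; ∠FNV = 80.30° ✓; |NV| = 27.30 ✓; ∠(NV, VJ) = 90.00° ✓; |VJ| = 20.40 ✗.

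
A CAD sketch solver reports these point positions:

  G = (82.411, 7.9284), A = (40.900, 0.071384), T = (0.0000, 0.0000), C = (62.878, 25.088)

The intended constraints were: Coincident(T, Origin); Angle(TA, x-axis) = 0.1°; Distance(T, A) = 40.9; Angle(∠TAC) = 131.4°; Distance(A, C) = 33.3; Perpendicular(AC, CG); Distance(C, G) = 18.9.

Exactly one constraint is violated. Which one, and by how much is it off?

Distance(C, G) = 18.9 — off by 7.10.

T = (0.00, 0.00) ✓; TA at 0.1000° ✓; |TA| = 40.90 ✓; ∠TAC = 131.4° ✓; |AC| = 33.30 ✓; ∠(AC, CG) = 90.00° ✓; |CG| = 26.00 ✗.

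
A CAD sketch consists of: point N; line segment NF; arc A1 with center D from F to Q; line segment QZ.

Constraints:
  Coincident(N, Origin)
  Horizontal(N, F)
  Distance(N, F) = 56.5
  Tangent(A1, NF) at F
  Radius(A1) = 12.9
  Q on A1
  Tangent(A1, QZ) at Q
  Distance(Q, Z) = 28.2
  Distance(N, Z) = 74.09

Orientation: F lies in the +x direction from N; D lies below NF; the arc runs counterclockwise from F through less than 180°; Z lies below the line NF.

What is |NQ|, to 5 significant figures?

49.412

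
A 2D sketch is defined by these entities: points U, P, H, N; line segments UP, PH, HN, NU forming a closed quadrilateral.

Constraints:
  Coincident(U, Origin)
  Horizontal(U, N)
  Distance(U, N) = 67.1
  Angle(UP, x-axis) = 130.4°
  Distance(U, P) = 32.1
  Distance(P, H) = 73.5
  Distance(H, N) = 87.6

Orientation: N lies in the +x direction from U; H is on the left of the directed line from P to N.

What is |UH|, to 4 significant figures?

83.82

U is at the origin; U and N share the same y with |UN| = 67.1 and N in +x, so N = (67.1, 0). UP runs at 130.4° with |UP| = 32.1, so P = (-20.80, 24.45). H is determined by |PH| = 73.5 and |HN| = 87.6 together: it lies at the intersection of circle(P, 73.5) and circle(N, 87.6). With |PN| = 91.24, the foot of the radical line on PN is 33.17 from P and the perpendicular offset is √(73.5² − 33.17²) = 65.59. Taking the left-of-PN solution: H = (28.73, 78.75).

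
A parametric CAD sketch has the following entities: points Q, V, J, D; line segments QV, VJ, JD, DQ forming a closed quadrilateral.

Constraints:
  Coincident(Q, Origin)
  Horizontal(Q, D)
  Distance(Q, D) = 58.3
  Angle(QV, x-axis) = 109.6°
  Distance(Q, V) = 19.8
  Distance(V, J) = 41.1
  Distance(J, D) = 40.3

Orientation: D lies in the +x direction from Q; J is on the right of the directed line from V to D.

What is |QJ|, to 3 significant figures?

23.7

Checks: |VJ| = 41.10 ✓; |JD| = 40.30 ✓.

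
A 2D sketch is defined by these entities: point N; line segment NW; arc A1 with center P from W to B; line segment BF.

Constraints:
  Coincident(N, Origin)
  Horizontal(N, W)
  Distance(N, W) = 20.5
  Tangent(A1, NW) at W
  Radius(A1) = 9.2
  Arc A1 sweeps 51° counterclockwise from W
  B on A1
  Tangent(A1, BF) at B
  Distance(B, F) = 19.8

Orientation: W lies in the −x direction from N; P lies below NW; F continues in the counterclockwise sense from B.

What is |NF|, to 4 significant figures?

44.30

N is at the origin; NW is horizontal with |NW| = 20.5 and W on the −x side, so W = (-20.50, 0.000). Tangency of A1 to NW means the radius PW is perpendicular to NW, so P = W + (0, -9.2) = (-20.50, -9.200). On A1, W sits at bearing 90° from P; a 51° counterclockwise sweep puts B at bearing 141°, so B = P + 9.2·(cos 141°, sin 141°) = (-27.65, -3.410). A1 meets BF tangentially, so PB is at right angles to BF, so BF runs along (−sin 141°, cos 141°); with |BF| = 19.8, F = (-40.11, -18.80). Then |NF| = |F − N| = 44.30.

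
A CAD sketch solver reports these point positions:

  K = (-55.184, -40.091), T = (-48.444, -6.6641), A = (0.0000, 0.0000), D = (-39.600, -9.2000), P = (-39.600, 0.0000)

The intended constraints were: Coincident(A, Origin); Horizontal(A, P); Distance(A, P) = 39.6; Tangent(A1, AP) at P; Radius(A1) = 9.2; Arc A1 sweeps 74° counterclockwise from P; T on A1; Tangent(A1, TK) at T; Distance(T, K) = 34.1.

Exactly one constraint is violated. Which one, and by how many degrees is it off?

Tangent(A1, TK) at T — off by 4.60°.

A = (0.00, 0.00) ✓; A.y = 0.00, P.y = 0.00 ✓; |AP| = 39.60 ✓; ∠(DP, PA) = 90.00° ✓; |DP| = 9.200 ✓; bearing(D→T) − bearing(D→P) = 74.00° ✓; |DT| = 9.200 ✓; ∠(DT, TK) = 85.40° ✗; |TK| = 34.10 ✓.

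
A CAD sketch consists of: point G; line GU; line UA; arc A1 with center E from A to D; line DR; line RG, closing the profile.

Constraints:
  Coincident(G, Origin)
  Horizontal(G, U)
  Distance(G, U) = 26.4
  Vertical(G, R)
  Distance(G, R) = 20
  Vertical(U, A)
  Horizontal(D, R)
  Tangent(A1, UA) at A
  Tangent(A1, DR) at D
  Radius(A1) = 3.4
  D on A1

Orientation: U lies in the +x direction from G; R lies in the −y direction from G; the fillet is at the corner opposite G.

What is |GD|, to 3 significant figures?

30.5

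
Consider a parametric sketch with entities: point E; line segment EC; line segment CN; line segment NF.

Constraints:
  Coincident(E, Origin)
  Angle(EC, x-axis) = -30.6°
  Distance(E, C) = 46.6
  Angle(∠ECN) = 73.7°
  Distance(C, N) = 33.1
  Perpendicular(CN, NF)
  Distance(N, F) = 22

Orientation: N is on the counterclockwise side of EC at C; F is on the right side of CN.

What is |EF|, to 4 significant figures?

69.67

∠ECN = 73.7°, so CN runs at -30.6° + (180° − 73.7°) = 75.70° from the x-axis; with |CN| = 33.1, N = C + 33.1·(cos 75.70°, sin 75.70°) = (48.29, 8.353). The perpendicularity gives NF at right angles to CN; with |NF| = 22.0 on the right of CN, F = N + 22.0·(0.9690, -0.2470) = (69.60, 2.919). Then |EF| = |F − E| = 69.67.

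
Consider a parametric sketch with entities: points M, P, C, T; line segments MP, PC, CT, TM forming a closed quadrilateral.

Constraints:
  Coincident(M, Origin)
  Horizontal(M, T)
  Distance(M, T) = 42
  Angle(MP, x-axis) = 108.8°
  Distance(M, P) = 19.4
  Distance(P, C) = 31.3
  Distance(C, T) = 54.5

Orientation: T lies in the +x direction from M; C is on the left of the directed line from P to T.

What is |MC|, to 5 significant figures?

45.922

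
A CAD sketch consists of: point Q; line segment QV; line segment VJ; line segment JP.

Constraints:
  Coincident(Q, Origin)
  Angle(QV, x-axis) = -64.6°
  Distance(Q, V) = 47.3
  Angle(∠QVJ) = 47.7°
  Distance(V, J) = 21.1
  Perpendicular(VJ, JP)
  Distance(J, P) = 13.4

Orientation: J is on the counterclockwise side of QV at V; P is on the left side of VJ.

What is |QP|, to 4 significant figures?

24.11

Q is at the origin; QV runs at -64.6° with length 47.3, so V = 47.3·(cos -64.6°, sin -64.6°) = (20.29, -42.73). ∠QVJ = 47.7°, so VJ runs at -64.6° + (180° − 47.7°) = 67.70° from the x-axis; with |VJ| = 21.1, J = V + 21.1·(cos 67.70°, sin 67.70°) = (28.30, -23.21). VJ ⟂ JP; with |JP| = 13.4 on the left of VJ, P = J + 13.4·(-0.9252, 0.3795) = (15.90, -18.12). Then |QP| = |P − Q| = 24.11.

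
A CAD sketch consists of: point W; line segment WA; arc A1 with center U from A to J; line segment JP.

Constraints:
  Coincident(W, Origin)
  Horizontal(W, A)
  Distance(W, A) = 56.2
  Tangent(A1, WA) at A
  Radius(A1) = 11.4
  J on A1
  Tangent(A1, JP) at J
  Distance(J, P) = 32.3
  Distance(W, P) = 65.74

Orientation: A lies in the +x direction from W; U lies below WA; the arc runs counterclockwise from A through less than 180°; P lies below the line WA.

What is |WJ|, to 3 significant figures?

46.6

W is at the origin; W and A share the same y with |WA| = 56.2 and A on the +x side, so A = (56.2, 0.00). Tangency of A1 to WA means the radius UA is perpendicular to WA, so U = A + (0, -11.4) = (56.2, -11.4). Since UJ ⟂ JP (tangency), |UP| = √(11.4² + 32.3²) = 34.3 regardless of where J sits on A1. So P lies on both circle(W, 65.74) and circle(U, 34.3); the below-WA intersection is P = (48.2, -44.7). J is the foot of the tangent from P: J = (44.9, -12.6).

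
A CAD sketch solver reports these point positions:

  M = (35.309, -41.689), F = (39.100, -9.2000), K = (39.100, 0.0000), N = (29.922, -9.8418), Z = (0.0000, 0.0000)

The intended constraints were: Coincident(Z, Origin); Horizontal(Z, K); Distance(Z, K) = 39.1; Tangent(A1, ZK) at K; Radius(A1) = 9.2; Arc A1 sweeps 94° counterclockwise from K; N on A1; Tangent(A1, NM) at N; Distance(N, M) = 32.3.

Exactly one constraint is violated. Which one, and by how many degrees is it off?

Tangent(A1, NM) at N — off by 5.60°.

Z = (0.00, 0.00) ✓; Z.y = 0.00, K.y = 0.00 ✓; |ZK| = 39.10 ✓; ∠(FK, KZ) = 90.00° ✓; |FK| = 9.200 ✓; bearing(F→N) − bearing(F→K) = 94.00° ✓; |FN| = 9.200 ✓; ∠(FN, NM) = 84.40° ✗; |NM| = 32.30 ✓.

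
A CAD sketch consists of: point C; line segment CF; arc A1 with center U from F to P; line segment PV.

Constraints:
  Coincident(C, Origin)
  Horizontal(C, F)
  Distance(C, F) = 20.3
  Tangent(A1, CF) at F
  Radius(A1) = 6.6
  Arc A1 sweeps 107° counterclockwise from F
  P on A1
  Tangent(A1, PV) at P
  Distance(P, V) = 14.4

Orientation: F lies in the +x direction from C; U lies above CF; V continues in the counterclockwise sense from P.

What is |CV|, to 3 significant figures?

31.6

C is at the origin; CF is horizontal with |CF| = 20.3 and F on the +x side, so F = (20.3, 0.00). Since A1 is tangent to CF there, UF ⟂ CF, so U = F + (0, 6.6) = (20.3, 6.60). On A1, F sits at bearing -90° from U; a 107° counterclockwise sweep puts P at bearing 17°, so P = U + 6.6·(cos 17°, sin 17°) = (26.6, 8.53). Tangency of A1 to PV means the radius UP is perpendicular to PV, so PV runs along (−sin 17°, cos 17°); with |PV| = 14.4, V = (22.4, 22.3). Then |CV| = |V − C| = 31.6.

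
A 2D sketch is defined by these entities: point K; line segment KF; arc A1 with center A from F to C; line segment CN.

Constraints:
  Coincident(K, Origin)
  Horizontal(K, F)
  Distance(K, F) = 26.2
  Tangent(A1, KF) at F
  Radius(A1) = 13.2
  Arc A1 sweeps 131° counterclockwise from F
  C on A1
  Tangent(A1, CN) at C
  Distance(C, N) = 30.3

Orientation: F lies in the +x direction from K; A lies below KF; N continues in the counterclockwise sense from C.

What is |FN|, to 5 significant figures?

45.814

K is at the origin; KF is horizontal with |KF| = 26.2 and F on the +x side, so F = (26.200, 0.0000). Tangency of A1 to KF means the radius AF is perpendicular to KF, so A = F + (0, -13.2) = (26.200, -13.200). On A1, F sits at bearing 90° from A; a 131° counterclockwise sweep puts C at bearing 221°, so C = A + 13.2·(cos 221°, sin 221°) = (16.238, -21.860). Since A1 is tangent to CN there, AC ⟂ CN, so CN runs along (−sin 221°, cos 221°); with |CN| = 30.3, N = (36.116, -44.728). Then |FN| = |N − F| = 45.814.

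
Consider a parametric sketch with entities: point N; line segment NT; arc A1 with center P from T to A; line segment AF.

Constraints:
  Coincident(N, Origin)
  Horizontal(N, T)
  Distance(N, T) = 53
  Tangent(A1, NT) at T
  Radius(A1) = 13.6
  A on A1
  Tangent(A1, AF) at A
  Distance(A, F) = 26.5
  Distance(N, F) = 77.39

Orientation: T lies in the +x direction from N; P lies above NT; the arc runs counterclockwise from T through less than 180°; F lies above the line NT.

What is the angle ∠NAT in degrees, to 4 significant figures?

33.84°

Checks: ∠(PT, TN) = 90.00° ✓; |PT| = 13.60 ✓; |PA| = 13.60 ✓; ∠(PA, AF) = 90.00° ✓; |AF| = 26.50 ✓; |NF| = 77.39 ✓.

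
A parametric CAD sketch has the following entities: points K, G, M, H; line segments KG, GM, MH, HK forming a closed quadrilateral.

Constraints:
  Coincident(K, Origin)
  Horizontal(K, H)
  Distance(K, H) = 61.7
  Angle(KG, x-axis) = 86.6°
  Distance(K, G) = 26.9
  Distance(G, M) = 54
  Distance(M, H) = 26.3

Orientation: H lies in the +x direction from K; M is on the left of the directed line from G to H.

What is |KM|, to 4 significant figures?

61.18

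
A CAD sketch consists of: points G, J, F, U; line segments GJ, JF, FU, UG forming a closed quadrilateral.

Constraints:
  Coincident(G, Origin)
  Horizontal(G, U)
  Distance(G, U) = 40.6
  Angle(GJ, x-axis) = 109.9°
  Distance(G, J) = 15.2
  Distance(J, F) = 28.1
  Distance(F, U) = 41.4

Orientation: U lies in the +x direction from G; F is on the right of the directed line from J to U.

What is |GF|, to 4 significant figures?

13.11

G is at the origin; G and U share the same y with |GU| = 40.6 and U in +x, so U = (40.6, 0). GJ runs at 109.9° with |GJ| = 15.2, so J = (-5.174, 14.29). F is determined by |JF| = 28.1 and |FU| = 41.4 together: it lies at the intersection of circle(J, 28.1) and circle(U, 41.4). With |JU| = 47.95, the foot of the radical line on JU is 14.34 from J and the perpendicular offset is √(28.1² − 14.34²) = 24.17. Taking the right-of-JU solution: F = (1.310, -13.05).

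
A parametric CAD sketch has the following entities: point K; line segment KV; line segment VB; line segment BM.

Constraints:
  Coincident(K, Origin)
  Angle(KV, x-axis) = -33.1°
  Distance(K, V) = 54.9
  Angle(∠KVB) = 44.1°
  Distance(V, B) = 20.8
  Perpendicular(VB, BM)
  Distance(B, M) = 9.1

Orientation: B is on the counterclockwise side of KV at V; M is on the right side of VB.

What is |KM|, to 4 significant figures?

50.84

K is at the origin; KV runs at -33.1° with length 54.9, so V = 54.9·(cos -33.1°, sin -33.1°) = (45.99, -29.98). ∠KVB = 44.1°, so VB runs at -33.1° + (180° − 44.1°) = 102.8° from the x-axis; with |VB| = 20.8, B = V + 20.8·(cos 102.8°, sin 102.8°) = (41.38, -9.698). VB ⟂ BM; with |BM| = 9.1 on the right of VB, M = B + 9.1·(0.9751, 0.2215) = (50.26, -7.682). Then |KM| = |M − K| = 50.84.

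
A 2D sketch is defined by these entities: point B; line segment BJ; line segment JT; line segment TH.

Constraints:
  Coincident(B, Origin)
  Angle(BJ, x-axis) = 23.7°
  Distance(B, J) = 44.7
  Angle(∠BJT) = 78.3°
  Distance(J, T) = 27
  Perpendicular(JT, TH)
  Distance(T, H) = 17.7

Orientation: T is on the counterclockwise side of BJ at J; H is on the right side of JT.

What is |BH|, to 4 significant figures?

64.03

∠BJT = 78.3°, so JT runs at 23.7° + (180° − 78.3°) = 125.4° from the x-axis; with |JT| = 27.0, T = J + 27.0·(cos 125.4°, sin 125.4°) = (25.29, 39.98). JT ⟂ TH; with |TH| = 17.7 on the right of JT, H = T + 17.7·(0.8151, 0.5793) = (39.72, 50.23). Then |BH| = |H − B| = 64.03.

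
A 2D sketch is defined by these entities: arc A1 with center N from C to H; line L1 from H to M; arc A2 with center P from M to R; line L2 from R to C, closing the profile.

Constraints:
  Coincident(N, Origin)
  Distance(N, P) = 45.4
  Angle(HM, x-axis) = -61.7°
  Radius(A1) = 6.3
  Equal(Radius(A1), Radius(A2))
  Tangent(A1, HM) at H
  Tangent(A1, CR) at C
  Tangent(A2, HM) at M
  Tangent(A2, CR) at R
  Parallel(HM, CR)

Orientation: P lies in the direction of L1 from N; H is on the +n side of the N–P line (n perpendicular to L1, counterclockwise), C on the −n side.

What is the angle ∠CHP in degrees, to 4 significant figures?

82.10°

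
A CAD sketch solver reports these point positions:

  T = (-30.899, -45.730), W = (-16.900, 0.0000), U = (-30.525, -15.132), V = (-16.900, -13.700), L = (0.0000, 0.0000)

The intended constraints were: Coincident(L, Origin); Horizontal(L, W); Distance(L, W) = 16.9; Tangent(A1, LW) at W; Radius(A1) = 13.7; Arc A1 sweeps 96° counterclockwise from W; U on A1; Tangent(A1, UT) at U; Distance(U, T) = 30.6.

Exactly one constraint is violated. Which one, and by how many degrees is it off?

Tangent(A1, UT) at U — off by 6.70°.

L = (0.00, 0.00) ✓; L.y = 0.00, W.y = 0.00 ✓; |LW| = 16.90 ✓; ∠(VW, WL) = 90.00° ✓; |VW| = 13.70 ✓; bearing(V→U) − bearing(V→W) = 96.00° ✓; |VU| = 13.70 ✓; ∠(VU, UT) = 96.70° ✗; |UT| = 30.60 ✓.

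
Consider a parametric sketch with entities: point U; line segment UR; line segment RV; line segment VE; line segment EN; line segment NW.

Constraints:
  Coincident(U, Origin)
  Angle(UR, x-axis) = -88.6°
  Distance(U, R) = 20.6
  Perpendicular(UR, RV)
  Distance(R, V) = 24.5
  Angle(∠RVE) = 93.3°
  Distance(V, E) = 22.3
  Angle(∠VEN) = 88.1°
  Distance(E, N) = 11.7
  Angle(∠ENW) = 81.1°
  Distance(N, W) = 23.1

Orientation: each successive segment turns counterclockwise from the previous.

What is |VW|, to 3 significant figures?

7.41

U is at the origin; UR runs at -88.6° with length 20.6, so R = (0.503, -20.6). The perpendicularity gives RV at right angles to UR, so RV runs at 1.40°; with |RV| = 24.5, V = (25.0, -20.0). ∠RVE = 93.3° gives VE at 88.1° from the x-axis; with |VE| = 22.3, E = (25.7, 2.29). ∠VEN = 88.1° gives EN at -180° from the x-axis; with |EN| = 11.7, N = (14.0, 2.29). ∠ENW = 81.1° gives NW at -81.1° from the x-axis; with |NW| = 23.1, W = (17.6, -20.5). Then |VW| = |W − V| = 7.41.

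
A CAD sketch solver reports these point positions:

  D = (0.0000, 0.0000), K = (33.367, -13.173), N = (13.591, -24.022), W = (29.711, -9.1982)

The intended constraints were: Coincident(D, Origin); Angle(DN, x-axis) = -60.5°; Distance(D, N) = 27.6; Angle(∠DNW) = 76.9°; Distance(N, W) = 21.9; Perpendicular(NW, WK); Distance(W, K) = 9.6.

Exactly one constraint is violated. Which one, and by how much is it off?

Distance(W, K) = 9.6 — off by 4.20.

D = (0.00, 0.00) ✓; DN at -60.50° ✓; |DN| = 27.60 ✓; ∠DNW = 76.90° ✓; |NW| = 21.90 ✓; ∠(NW, WK) = 89.99° ✓; |WK| = 5.400 ✗.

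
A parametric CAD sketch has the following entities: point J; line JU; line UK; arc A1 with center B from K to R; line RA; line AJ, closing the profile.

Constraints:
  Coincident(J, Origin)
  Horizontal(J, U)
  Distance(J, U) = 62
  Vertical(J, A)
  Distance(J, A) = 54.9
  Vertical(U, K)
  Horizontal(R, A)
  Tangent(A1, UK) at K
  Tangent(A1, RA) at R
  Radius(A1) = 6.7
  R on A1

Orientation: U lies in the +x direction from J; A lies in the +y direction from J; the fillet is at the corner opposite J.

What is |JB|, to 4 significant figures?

73.36

J is at the origin; J and U share the same y with |JU| = 62.0 and U on the +x side, so U = (62.00, 0.000). JA is vertical with |JA| = 54.9 and A on the +y side, so A = (0.000, 54.90). The virtual corner opposite J is at (62.00, 54.90). Since A1 is tangent to UK there, BK ⟂ UK and tangency of A1 to RA means the radius BR is perpendicular to RA, with radius 6.7, so the center B sits 6.7 in from both sides at B = (55.30, 48.20). Then |JB| = |B − J| = 73.36.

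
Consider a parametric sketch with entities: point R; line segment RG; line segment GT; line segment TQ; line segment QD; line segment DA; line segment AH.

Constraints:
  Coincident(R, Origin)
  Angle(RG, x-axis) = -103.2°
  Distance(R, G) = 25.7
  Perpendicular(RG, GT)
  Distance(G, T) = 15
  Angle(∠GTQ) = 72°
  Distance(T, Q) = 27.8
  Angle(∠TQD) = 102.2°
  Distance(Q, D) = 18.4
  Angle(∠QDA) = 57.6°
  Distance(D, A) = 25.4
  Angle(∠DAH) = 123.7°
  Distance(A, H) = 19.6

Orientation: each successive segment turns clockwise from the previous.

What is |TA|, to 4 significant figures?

12.10

R is at the origin; RG runs at -103.2° with length 25.7, so G = (-5.869, -25.02). RG ⟂ GT, so GT runs at 166.8°; with |GT| = 15.0, T = (-20.47, -21.60). ∠GTQ = 72.0° gives TQ at 58.80° from the x-axis; with |TQ| = 27.8, Q = (-6.071, 2.183). ∠TQD = 102.2° gives QD at -19.00° from the x-axis; with |QD| = 18.4, D = (11.33, -3.807). ∠QDA = 57.6° gives DA at -141.4° from the x-axis; with |DA| = 25.4, A = (-8.524, -19.65). Then |TA| = |A − T| = 12.10.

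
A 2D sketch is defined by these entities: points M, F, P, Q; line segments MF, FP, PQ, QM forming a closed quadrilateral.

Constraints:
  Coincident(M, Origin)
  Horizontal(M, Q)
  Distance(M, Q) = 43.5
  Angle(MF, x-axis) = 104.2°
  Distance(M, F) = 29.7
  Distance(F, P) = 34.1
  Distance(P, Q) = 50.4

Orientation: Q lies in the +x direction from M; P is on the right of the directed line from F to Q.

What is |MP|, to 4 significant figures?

8.481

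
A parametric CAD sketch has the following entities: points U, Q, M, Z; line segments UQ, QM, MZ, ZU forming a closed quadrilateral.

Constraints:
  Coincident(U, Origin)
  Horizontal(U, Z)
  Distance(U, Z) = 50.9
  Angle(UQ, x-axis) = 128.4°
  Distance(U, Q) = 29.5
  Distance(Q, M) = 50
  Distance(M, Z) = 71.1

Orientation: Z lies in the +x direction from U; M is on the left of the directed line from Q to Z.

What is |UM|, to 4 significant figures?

62.64

Checks: |QM| = 50.00 ✓; |MZ| = 71.10 ✓.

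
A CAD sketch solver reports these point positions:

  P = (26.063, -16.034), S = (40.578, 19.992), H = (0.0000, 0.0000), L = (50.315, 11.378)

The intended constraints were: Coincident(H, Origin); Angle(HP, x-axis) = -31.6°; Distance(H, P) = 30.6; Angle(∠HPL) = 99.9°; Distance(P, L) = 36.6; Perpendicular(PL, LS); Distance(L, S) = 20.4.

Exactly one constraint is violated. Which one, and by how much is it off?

Distance(L, S) = 20.4 — off by 7.40.

H = (0.00, 0.00) ✓; HP at -31.60° ✓; |HP| = 30.60 ✓; ∠HPL = 99.90° ✓; |PL| = 36.60 ✓; ∠(PL, LS) = 90.00° ✓; |LS| = 13.00 ✗.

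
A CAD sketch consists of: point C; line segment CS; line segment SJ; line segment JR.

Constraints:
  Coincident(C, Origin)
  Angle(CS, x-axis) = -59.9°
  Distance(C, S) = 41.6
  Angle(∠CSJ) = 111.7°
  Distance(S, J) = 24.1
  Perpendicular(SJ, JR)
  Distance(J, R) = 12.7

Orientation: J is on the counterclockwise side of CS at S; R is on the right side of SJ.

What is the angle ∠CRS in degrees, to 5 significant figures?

24.658°

∠CSJ = 111.7°, so SJ runs at -59.9° + (180° − 111.7°) = 8.4000° from the x-axis; with |SJ| = 24.1, J = S + 24.1·(cos 8.4000°, sin 8.4000°) = (44.704, -32.470). SJ ⟂ JR; with |JR| = 12.7 on the right of SJ, R = J + 12.7·(0.14608, -0.98927) = (46.560, -45.033). Then cos ∠CRS = RC·RS / (|RC||RS|), giving 24.658°.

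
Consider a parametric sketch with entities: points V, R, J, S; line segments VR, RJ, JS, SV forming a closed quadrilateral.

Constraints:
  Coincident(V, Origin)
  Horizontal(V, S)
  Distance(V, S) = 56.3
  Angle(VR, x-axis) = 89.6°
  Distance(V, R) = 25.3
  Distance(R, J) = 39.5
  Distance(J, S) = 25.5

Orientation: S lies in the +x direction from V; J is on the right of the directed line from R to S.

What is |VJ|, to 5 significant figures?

30.804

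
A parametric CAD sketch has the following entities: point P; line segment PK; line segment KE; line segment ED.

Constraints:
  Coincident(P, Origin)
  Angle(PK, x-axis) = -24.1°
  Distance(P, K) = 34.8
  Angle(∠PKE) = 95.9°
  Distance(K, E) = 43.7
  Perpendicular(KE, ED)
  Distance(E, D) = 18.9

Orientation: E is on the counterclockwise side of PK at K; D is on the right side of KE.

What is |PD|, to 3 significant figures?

71.4

P is at the origin; PK runs at -24.1° with length 34.8, so K = 34.8·(cos -24.1°, sin -24.1°) = (31.8, -14.2). ∠PKE = 95.9°, so KE runs at -24.1° + (180° − 95.9°) = 60.0° from the x-axis; with |KE| = 43.7, E = K + 43.7·(cos 60.0°, sin 60.0°) = (53.6, 23.6). KE is perpendicular to ED; with |ED| = 18.9 on the right of KE, D = E + 18.9·(0.866, -0.500) = (70.0, 14.2). Then |PD| = |D − P| = 71.4.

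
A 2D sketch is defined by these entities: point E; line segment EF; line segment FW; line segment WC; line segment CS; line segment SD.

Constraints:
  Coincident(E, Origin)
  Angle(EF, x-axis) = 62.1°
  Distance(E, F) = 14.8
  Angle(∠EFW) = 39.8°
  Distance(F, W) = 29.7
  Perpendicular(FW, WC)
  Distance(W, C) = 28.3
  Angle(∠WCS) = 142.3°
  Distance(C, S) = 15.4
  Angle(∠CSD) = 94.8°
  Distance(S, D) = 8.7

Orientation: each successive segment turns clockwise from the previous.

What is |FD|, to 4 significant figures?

38.04

E is at the origin; EF runs at 62.1° with length 14.8, so F = (6.925, 13.08). ∠EFW = 39.8° gives FW at -78.10° from the x-axis; with |FW| = 29.7, W = (13.05, -15.98). The perpendicularity gives WC at right angles to FW, so WC runs at -168.1°; with |WC| = 28.3, C = (-14.64, -21.82). ∠WCS = 142.3° gives CS at 154.2° from the x-axis; with |CS| = 15.4, S = (-28.51, -15.12). ∠CSD = 94.8° gives SD at 69.00° from the x-axis; with |SD| = 8.7, D = (-25.39, -6.993). Then |FD| = |D − F| = 38.04.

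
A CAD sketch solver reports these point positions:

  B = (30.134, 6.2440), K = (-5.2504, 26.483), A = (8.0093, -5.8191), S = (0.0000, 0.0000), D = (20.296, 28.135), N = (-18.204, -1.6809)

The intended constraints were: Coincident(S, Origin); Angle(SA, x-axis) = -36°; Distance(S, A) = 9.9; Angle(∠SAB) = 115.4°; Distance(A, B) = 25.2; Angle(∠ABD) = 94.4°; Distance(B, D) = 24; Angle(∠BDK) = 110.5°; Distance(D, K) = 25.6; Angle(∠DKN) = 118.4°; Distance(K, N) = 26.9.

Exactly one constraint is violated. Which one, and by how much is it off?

Distance(K, N) = 26.9 — off by 4.10.

S = (0.00, 0.00) ✓; SA at -36.00° ✓; |SA| = 9.900 ✓; ∠SAB = 115.4° ✓; |AB| = 25.20 ✓; ∠ABD = 94.40° ✓; |BD| = 24.00 ✓; ∠BDK = 110.5° ✓; |DK| = 25.60 ✓; ∠DKN = 118.4° ✓; |KN| = 31.00 ✗.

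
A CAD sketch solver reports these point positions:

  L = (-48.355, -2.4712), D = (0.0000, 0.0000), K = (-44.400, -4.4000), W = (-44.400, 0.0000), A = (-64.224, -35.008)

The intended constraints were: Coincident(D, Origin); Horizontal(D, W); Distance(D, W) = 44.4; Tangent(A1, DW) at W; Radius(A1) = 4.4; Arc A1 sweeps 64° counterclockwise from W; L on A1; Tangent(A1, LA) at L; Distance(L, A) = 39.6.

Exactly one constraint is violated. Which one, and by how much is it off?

Distance(L, A) = 39.6 — off by 3.40.

D = (0.00, 0.00) ✓; D.y = 0.00, W.y = 0.00 ✓; |DW| = 44.40 ✓; ∠(KW, WD) = 90.00° ✓; |KW| = 4.400 ✓; bearing(K→L) − bearing(K→W) = 64.00° ✓; |KL| = 4.400 ✓; ∠(KL, LA) = 90.00° ✓; |LA| = 36.20 ✗.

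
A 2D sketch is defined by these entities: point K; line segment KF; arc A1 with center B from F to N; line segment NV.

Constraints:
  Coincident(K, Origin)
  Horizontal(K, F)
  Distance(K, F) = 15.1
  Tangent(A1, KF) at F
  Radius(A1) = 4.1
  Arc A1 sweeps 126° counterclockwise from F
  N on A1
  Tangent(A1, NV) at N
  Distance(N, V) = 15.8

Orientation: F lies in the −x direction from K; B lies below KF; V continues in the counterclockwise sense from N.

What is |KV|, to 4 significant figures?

21.34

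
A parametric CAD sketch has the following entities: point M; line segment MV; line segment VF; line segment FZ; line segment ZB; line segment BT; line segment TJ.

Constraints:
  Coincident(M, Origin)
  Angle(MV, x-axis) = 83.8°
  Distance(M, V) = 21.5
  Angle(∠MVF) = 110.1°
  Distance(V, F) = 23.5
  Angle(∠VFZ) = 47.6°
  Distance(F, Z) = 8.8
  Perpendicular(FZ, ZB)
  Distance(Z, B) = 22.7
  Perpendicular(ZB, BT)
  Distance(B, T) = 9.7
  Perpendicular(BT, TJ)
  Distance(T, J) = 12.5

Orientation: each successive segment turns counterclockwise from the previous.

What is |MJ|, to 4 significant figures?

36.65

M is at the origin; MV runs at 83.8° with length 21.5, so V = (2.322, 21.37). ∠MVF = 110.1° gives VF at 153.7° from the x-axis; with |VF| = 23.5, F = (-18.75, 31.79). ∠VFZ = 47.6° gives FZ at -73.90° from the x-axis; with |FZ| = 8.8, Z = (-16.31, 23.33). The perpendicularity gives ZB at right angles to FZ, so ZB runs at 16.10°; with |ZB| = 22.7, B = (5.505, 29.63). ZB ⟂ BT, so BT runs at 106.1°; with |BT| = 9.7, T = (2.815, 38.95). BT is perpendicular to TJ, so TJ runs at -163.9°; with |TJ| = 12.5, J = (-9.195, 35.48). Then |MJ| = |J − M| = 36.65.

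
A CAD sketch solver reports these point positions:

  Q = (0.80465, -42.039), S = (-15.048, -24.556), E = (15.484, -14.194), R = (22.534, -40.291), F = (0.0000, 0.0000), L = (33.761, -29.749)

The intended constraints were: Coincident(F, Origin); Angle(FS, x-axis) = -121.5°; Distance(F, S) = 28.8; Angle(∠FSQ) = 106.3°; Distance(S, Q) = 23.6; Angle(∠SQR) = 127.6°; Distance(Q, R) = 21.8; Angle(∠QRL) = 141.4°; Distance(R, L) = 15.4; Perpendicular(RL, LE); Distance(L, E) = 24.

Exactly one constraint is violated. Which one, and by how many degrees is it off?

Perpendicular(RL, LE) — off by 6.40°.

F = (0.00, 0.00) ✓; FS at -121.5° ✓; |FS| = 28.80 ✓; ∠FSQ = 106.3° ✓; |SQ| = 23.60 ✓; ∠SQR = 127.6° ✓; |QR| = 21.80 ✓; ∠QRL = 141.4° ✓; |RL| = 15.40 ✓; ∠(RL, LE) = 96.40° ✗; |LE| = 24.00 ✓.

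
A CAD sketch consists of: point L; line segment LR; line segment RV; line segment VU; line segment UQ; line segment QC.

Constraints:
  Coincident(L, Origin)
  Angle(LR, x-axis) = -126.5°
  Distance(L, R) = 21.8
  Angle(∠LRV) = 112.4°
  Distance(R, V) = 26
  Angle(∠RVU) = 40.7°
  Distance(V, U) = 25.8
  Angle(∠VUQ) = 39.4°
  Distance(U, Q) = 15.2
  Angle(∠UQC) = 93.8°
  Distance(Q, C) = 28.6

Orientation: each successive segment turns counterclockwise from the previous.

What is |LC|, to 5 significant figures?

48.276

∠VUQ = 39.4° gives UQ at -139.00° from the x-axis; with |UQ| = 15.2, Q = (-6.7062, -24.320). ∠UQC = 93.8° gives QC at -52.800° from the x-axis; with |QC| = 28.6, C = (10.585, -47.101). Then |LC| = |C − L| = 48.276.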